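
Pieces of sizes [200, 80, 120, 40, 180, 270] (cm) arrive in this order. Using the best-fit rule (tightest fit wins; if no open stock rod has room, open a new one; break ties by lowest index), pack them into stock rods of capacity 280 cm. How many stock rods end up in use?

  200 → stock rod 1 (new)  [load 200/280]
  80 → stock rod 1  [load 280/280]
  120 → stock rod 2 (new)  [load 120/280]
  40 → stock rod 2  [load 160/280]
  180 → stock rod 3 (new)  [load 180/280]
  270 → stock rod 4 (new)  [load 270/280]
4 stock rods opened.

4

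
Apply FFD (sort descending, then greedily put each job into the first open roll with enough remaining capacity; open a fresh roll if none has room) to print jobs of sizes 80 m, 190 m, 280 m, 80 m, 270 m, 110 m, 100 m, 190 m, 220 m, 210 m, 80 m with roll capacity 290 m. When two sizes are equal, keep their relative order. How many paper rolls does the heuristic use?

7

Sorted descending: 280, 270, 220, 210, 190, 190, 110, 100, 80, 80, 80.
  280 → roll 1 (new)  [load 280/290]
  270 → roll 2 (new)  [load 270/290]
  220 → roll 3 (new)  [load 220/290]
  210 → roll 4 (new)  [load 210/290]
  190 → roll 5 (new)  [load 190/290]
  190 → roll 6 (new)  [load 190/290]
  110 → roll 7 (new)  [load 110/290]
  100 → roll 5  [load 290/290]
  80 → roll 4  [load 290/290]
  80 → roll 6  [load 270/290]
  80 → roll 7  [load 190/290]
7 paper rolls opened.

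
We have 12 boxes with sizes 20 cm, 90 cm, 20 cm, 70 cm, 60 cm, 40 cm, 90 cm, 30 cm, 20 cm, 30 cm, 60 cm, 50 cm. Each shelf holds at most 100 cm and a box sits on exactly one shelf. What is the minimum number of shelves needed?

6

Total = 90 + 90 + 70 + 60 + 60 + 50 + 40 + 30 + 30 + 20 + 20 + 20 = 580 cm.
Lower bound: ⌈580/100⌉ = 6 shelves.
A packing using 6 shelves:
  shelf 1: 90 = 90
  shelf 2: 90 = 90
  shelf 3: 70 + 30 = 100
  shelf 4: 60 + 40 = 100
  shelf 5: 60 + 20 + 20 = 100
  shelf 6: 50 + 30 + 20 = 100
This matches the lower bound, so 6 is optimal.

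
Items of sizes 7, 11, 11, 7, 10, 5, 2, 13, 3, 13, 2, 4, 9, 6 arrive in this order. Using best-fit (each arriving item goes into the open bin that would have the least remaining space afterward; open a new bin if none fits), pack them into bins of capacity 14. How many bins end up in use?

  7 → bin 1 (new)  [load 7/14]
  11 → bin 2 (new)  [load 11/14]
  11 → bin 3 (new)  [load 11/14]
  7 → bin 1  [load 14/14]
  10 → bin 4 (new)  [load 10/14]
  5 → bin 5 (new)  [load 5/14]
  2 → bin 2  [load 13/14]
  13 → bin 6 (new)  [load 13/14]
  3 → bin 3  [load 14/14]
  13 → bin 7 (new)  [load 13/14]
  2 → bin 4  [load 12/14]
  4 → bin 5  [load 9/14]
  9 → bin 8 (new)  [load 9/14]
  6 → bin 9 (new)  [load 6/14]
9 bins opened.

9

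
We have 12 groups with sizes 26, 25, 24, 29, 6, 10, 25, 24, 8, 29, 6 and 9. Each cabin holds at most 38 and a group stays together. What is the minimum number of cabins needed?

Total = 29 + 29 + 26 + 25 + 25 + 24 + 24 + 10 + 9 + 8 + 6 + 6 = 221.
Lower bound: ⌈221/38⌉ = 6 cabins.
Also, 7 groups each exceed 19, and no two of those can share a cabin, so at least 7 cabins are needed.
A packing using 7 cabins:
  cabin 1: 29 + 9 = 38
  cabin 2: 29 + 8 = 37
  cabin 3: 26 + 10 = 36
  cabin 4: 25 + 6 + 6 = 37
  cabin 5: 25 = 25
  cabin 6: 24 = 24
  cabin 7: 24 = 24
This matches the lower bound, so 7 is optimal.

7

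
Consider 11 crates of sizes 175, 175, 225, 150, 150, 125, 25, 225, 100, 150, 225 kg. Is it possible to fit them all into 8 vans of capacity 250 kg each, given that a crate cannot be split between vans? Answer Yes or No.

Total = 1725 kg; ⌈1725/250⌉ = 7.
8 crates each exceed half the capacity and cannot share a van, forcing at least 8 vans.
The bound of 8 does not rule out 8, but exhaustive search shows no assignment into 8 vans of capacity 250 kg exists — the minimum is 9.

No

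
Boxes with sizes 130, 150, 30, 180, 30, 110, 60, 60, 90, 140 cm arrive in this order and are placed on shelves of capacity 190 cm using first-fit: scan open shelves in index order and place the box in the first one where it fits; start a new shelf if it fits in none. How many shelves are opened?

6

  130 → shelf 1 (new)  [load 130/190]
  150 → shelf 2 (new)  [load 150/190]
  30 → shelf 1  [load 160/190]
  180 → shelf 3 (new)  [load 180/190]
  30 → shelf 1  [load 190/190]
  110 → shelf 4 (new)  [load 110/190]
  60 → shelf 4  [load 170/190]
  60 → shelf 5 (new)  [load 60/190]
  90 → shelf 5  [load 150/190]
  140 → shelf 6 (new)  [load 140/190]
6 shelves opened.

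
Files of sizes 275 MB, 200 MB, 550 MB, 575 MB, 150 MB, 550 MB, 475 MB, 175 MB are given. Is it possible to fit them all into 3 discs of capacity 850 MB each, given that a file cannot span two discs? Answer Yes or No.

No

Total = 2950 MB; ⌈2950/850⌉ = 4.
At least 4 discs are required, but only 3 are allowed.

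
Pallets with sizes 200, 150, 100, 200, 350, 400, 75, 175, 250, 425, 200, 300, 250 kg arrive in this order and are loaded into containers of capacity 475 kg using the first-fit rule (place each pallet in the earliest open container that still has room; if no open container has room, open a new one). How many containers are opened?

  200 → container 1 (new)  [load 200/475]
  150 → container 1  [load 350/475]
  100 → container 1  [load 450/475]
  200 → container 2 (new)  [load 200/475]
  350 → container 3 (new)  [load 350/475]
  400 → container 4 (new)  [load 400/475]
  75 → container 2  [load 275/475]
  175 → container 2  [load 450/475]
  250 → container 5 (new)  [load 250/475]
  425 → container 6 (new)  [load 425/475]
  200 → container 5  [load 450/475]
  300 → container 7 (new)  [load 300/475]
  250 → container 8 (new)  [load 250/475]
8 containers opened.

8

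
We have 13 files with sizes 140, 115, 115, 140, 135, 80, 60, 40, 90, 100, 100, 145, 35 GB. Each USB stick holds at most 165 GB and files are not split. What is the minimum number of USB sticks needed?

Total = 145 + 140 + 140 + 135 + 115 + 115 + 100 + 100 + 90 + 80 + 60 + 40 + 35 = 1295 GB.
Lower bound: ⌈1295/165⌉ = 8 USB sticks.
Also, 9 files each exceed 165/2 GB, and no two of those can share a USB stick, so at least 9 USB sticks are needed.
A packing using 10 USB sticks:
  USB stick 1: 145 = 145
  USB stick 2: 140 = 140
  USB stick 3: 140 = 140
  USB stick 4: 135 = 135
  USB stick 5: 115 + 40 = 155
  USB stick 6: 115 + 35 = 150
  USB stick 7: 100 + 60 = 160
  USB stick 8: 100 = 100
  USB stick 9: 90 = 90
  USB stick 10: 80 = 80
No arrangement into 9 USB sticks stays within capacity, so 10 is optimal.

10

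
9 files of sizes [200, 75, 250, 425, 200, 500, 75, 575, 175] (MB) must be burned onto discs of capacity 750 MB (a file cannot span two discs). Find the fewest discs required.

4

Total = 575 + 500 + 425 + 250 + 200 + 200 + 175 + 75 + 75 = 2475 MB.
Lower bound: ⌈2475/750⌉ = 4 discs.
A packing using 4 discs:
  disc 1: 575 + 175 = 750
  disc 2: 500 + 250 = 750
  disc 3: 425 + 200 + 75 = 700
  disc 4: 200 + 75 = 275
This matches the lower bound, so 4 is optimal.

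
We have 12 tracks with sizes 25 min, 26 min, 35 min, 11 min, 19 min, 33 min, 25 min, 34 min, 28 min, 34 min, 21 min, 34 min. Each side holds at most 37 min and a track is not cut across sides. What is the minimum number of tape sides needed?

Total = 35 + 34 + 34 + 34 + 33 + 28 + 26 + 25 + 25 + 21 + 19 + 11 = 325 min.
Lower bound: ⌈325/37⌉ = 9 tape sides.
Also, 11 tracks each exceed 37/2 min, and no two of those can share a side, so at least 11 tape sides are needed.
A packing using 11 tape sides:
  side 1: 35 = 35
  side 2: 34 = 34
  side 3: 34 = 34
  side 4: 34 = 34
  side 5: 33 = 33
  side 6: 28 = 28
  side 7: 26 + 11 = 37
  side 8: 25 = 25
  side 9: 25 = 25
  side 10: 21 = 21
  side 11: 19 = 19
This matches the lower bound, so 11 is optimal.

11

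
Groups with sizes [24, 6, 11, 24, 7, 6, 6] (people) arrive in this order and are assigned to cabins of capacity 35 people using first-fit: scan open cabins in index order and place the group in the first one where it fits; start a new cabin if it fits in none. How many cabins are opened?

3

  24 → cabin 1 (new)  [load 24/35]
  6 → cabin 1  [load 30/35]
  11 → cabin 2 (new)  [load 11/35]
  24 → cabin 2  [load 35/35]
  7 → cabin 3 (new)  [load 7/35]
  6 → cabin 3  [load 13/35]
  6 → cabin 3  [load 19/35]
3 cabins opened.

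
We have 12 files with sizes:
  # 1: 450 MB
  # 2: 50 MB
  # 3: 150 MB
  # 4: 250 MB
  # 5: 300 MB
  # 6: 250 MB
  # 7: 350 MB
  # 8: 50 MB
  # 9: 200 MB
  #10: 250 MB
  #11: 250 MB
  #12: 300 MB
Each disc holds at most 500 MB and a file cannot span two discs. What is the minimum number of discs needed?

6

Total = 450 + 350 + 300 + 300 + 250 + 250 + 250 + 250 + 200 + 150 + 50 + 50 = 2850 MB.
Lower bound: ⌈2850/500⌉ = 6 discs.
A packing using 6 discs:
  disc 1: 450 + 50 = 500
  disc 2: 350 + 150 = 500
  disc 3: 300 + 200 = 500
  disc 4: 300 + 50 = 350
  disc 5: 250 + 250 = 500
  disc 6: 250 + 250 = 500
This matches the lower bound, so 6 is optimal.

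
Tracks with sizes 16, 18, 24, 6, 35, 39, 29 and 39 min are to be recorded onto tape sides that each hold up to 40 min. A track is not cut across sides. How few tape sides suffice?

Total = 39 + 39 + 35 + 29 + 24 + 18 + 16 + 6 = 206 min.
Lower bound: ⌈206/40⌉ = 6 tape sides.
A packing using 6 tape sides:
  side 1: 39 = 39
  side 2: 39 = 39
  side 3: 35 = 35
  side 4: 29 + 6 = 35
  side 5: 24 + 16 = 40
  side 6: 18 = 18
This matches the lower bound, so 6 is optimal.

6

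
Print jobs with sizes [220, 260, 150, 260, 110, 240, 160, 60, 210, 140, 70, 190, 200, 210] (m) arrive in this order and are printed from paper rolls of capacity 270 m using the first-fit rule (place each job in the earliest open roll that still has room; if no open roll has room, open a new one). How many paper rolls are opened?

  220 → roll 1 (new)  [load 220/270]
  260 → roll 2 (new)  [load 260/270]
  150 → roll 3 (new)  [load 150/270]
  260 → roll 4 (new)  [load 260/270]
  110 → roll 3  [load 260/270]
  240 → roll 5 (new)  [load 240/270]
  160 → roll 6 (new)  [load 160/270]
  60 → roll 6  [load 220/270]
  210 → roll 7 (new)  [load 210/270]
  140 → roll 8 (new)  [load 140/270]
  70 → roll 8  [load 210/270]
  190 → roll 9 (new)  [load 190/270]
  200 → roll 10 (new)  [load 200/270]
  210 → roll 11 (new)  [load 210/270]
11 paper rolls opened.

11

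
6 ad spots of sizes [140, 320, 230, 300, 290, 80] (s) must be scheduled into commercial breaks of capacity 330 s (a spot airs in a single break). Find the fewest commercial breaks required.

Total = 320 + 300 + 290 + 230 + 140 + 80 = 1360 s.
Lower bound: ⌈1360/330⌉ = 5 commercial breaks.
A packing using 5 commercial breaks:
  break 1: 320 = 320
  break 2: 300 = 300
  break 3: 290 = 290
  break 4: 230 + 80 = 310
  break 5: 140 = 140
This matches the lower bound, so 5 is optimal.

5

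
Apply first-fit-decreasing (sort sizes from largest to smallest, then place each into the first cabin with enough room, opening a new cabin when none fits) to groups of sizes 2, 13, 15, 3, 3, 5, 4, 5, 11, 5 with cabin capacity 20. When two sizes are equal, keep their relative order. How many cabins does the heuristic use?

4

Sorted descending: 15, 13, 11, 5, 5, 5, 4, 3, 3, 2.
  15 → cabin 1 (new)  [load 15/20]
  13 → cabin 2 (new)  [load 13/20]
  11 → cabin 3 (new)  [load 11/20]
  5 → cabin 1  [load 20/20]
  5 → cabin 2  [load 18/20]
  5 → cabin 3  [load 16/20]
  4 → cabin 3  [load 20/20]
  3 → cabin 4 (new)  [load 3/20]
  3 → cabin 4  [load 6/20]
  2 → cabin 2  [load 20/20]
4 cabins opened.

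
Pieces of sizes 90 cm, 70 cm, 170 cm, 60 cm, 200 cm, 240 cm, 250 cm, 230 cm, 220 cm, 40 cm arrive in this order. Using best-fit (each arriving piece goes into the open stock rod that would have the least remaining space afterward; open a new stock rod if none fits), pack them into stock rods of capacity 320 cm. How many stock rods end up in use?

7

  90 → stock rod 1 (new)  [load 90/320]
  70 → stock rod 1  [load 160/320]
  170 → stock rod 2 (new)  [load 170/320]
  60 → stock rod 2  [load 230/320]
  200 → stock rod 3 (new)  [load 200/320]
  240 → stock rod 4 (new)  [load 240/320]
  250 → stock rod 5 (new)  [load 250/320]
  230 → stock rod 6 (new)  [load 230/320]
  220 → stock rod 7 (new)  [load 220/320]
  40 → stock rod 5  [load 290/320]
7 stock rods opened.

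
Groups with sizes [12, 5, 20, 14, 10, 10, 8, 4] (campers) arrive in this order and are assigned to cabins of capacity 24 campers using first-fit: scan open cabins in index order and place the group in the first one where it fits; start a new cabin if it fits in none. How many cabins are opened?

  12 → cabin 1 (new)  [load 12/24]
  5 → cabin 1  [load 17/24]
  20 → cabin 2 (new)  [load 20/24]
  14 → cabin 3 (new)  [load 14/24]
  10 → cabin 3  [load 24/24]
  10 → cabin 4 (new)  [load 10/24]
  8 → cabin 4  [load 18/24]
  4 → cabin 1  [load 21/24]
4 cabins opened.

4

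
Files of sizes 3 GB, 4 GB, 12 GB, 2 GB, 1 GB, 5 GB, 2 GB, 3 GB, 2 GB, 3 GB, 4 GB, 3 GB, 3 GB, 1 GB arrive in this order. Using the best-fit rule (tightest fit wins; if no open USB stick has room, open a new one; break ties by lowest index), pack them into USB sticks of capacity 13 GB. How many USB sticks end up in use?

  3 → USB stick 1 (new)  [load 3/13]
  4 → USB stick 1  [load 7/13]
  12 → USB stick 2 (new)  [load 12/13]
  2 → USB stick 1  [load 9/13]
  1 → USB stick 2  [load 13/13]
  5 → USB stick 3 (new)  [load 5/13]
  2 → USB stick 1  [load 11/13]
  3 → USB stick 3  [load 8/13]
  2 → USB stick 1  [load 13/13]
  3 → USB stick 3  [load 11/13]
  4 → USB stick 4 (new)  [load 4/13]
  3 → USB stick 4  [load 7/13]
  3 → USB stick 4  [load 10/13]
  1 → USB stick 3  [load 12/13]
4 USB sticks opened.

4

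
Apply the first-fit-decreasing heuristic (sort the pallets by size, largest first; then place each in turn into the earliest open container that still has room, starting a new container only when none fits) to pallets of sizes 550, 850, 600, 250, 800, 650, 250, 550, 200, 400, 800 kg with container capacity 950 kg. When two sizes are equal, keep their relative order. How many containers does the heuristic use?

7

Sorted descending: 850, 800, 800, 650, 600, 550, 550, 400, 250, 250, 200.
  850 → container 1 (new)  [load 850/950]
  800 → container 2 (new)  [load 800/950]
  800 → container 3 (new)  [load 800/950]
  650 → container 4 (new)  [load 650/950]
  600 → container 5 (new)  [load 600/950]
  550 → container 6 (new)  [load 550/950]
  550 → container 7 (new)  [load 550/950]
  400 → container 6  [load 950/950]
  250 → container 4  [load 900/950]
  250 → container 5  [load 850/950]
  200 → container 7  [load 750/950]
7 containers opened.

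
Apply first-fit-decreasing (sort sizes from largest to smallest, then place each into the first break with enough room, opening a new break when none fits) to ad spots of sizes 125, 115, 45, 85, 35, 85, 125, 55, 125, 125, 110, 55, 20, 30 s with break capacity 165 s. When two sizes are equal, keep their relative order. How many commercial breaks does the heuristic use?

Sorted descending: 125, 125, 125, 125, 115, 110, 85, 85, 55, 55, 45, 35, 30, 20.
  125 → break 1 (new)  [load 125/165]
  125 → break 2 (new)  [load 125/165]
  125 → break 3 (new)  [load 125/165]
  125 → break 4 (new)  [load 125/165]
  115 → break 5 (new)  [load 115/165]
  110 → break 6 (new)  [load 110/165]
  85 → break 7 (new)  [load 85/165]
  85 → break 8 (new)  [load 85/165]
  55 → break 6  [load 165/165]
  55 → break 7  [load 140/165]
  45 → break 5  [load 160/165]
  35 → break 1  [load 160/165]
  30 → break 2  [load 155/165]
  20 → break 3  [load 145/165]
8 commercial breaks opened.

8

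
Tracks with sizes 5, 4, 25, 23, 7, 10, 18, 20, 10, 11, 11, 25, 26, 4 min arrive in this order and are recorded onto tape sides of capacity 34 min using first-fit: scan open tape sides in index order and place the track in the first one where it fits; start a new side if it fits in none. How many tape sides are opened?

  5 → side 1 (new)  [load 5/34]
  4 → side 1  [load 9/34]
  25 → side 1  [load 34/34]
  23 → side 2 (new)  [load 23/34]
  7 → side 2  [load 30/34]
  10 → side 3 (new)  [load 10/34]
  18 → side 3  [load 28/34]
  20 → side 4 (new)  [load 20/34]
  10 → side 4  [load 30/34]
  11 → side 5 (new)  [load 11/34]
  11 → side 5  [load 22/34]
  25 → side 6 (new)  [load 25/34]
  26 → side 7 (new)  [load 26/34]
  4 → side 2  [load 34/34]
7 tape sides opened.

7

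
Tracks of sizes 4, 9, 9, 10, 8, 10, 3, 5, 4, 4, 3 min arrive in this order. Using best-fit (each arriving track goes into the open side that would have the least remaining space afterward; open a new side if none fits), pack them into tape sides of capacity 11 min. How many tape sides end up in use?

  4 → side 1 (new)  [load 4/11]
  9 → side 2 (new)  [load 9/11]
  9 → side 3 (new)  [load 9/11]
  10 → side 4 (new)  [load 10/11]
  8 → side 5 (new)  [load 8/11]
  10 → side 6 (new)  [load 10/11]
  3 → side 5  [load 11/11]
  5 → side 1  [load 9/11]
  4 → side 7 (new)  [load 4/11]
  4 → side 7  [load 8/11]
  3 → side 7  [load 11/11]
7 tape sides opened.

7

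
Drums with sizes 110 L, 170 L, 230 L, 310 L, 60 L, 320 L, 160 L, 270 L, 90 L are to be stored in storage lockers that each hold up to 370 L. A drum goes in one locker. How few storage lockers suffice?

Total = 320 + 310 + 270 + 230 + 170 + 160 + 110 + 90 + 60 = 1720 L.
Lower bound: ⌈1720/370⌉ = 5 storage lockers.
A packing using 5 storage lockers:
  locker 1: 320 = 320
  locker 2: 310 + 60 = 370
  locker 3: 270 + 90 = 360
  locker 4: 230 + 110 = 340
  locker 5: 170 + 160 = 330
This matches the lower bound, so 5 is optimal.

5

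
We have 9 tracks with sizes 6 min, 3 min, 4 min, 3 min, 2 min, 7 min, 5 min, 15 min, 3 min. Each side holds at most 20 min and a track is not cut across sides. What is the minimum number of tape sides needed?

Total = 15 + 7 + 6 + 5 + 4 + 3 + 3 + 3 + 2 = 48 min.
Lower bound: ⌈48/20⌉ = 3 tape sides.
A packing using 3 tape sides:
  side 1: 15 + 5 = 20
  side 2: 7 + 6 + 4 + 3 = 20
  side 3: 3 + 3 + 2 = 8
This matches the lower bound, so 3 is optimal.

3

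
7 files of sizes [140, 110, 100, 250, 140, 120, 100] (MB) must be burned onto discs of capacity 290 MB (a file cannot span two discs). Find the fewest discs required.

Total = 250 + 140 + 140 + 120 + 110 + 100 + 100 = 960 MB.
Lower bound: ⌈960/290⌉ = 4 discs.
A packing using 4 discs:
  disc 1: 250 = 250
  disc 2: 140 + 140 = 280
  disc 3: 120 + 110 = 230
  disc 4: 100 + 100 = 200
This matches the lower bound, so 4 is optimal.

4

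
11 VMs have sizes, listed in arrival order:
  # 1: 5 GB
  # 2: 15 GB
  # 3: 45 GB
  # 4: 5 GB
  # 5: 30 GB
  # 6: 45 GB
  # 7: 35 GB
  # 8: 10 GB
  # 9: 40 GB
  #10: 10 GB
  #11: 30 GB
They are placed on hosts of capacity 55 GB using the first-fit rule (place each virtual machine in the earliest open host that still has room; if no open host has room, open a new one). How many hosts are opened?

  5 → host 1 (new)  [load 5/55]
  15 → host 1  [load 20/55]
  45 → host 2 (new)  [load 45/55]
  5 → host 1  [load 25/55]
  30 → host 1  [load 55/55]
  45 → host 3 (new)  [load 45/55]
  35 → host 4 (new)  [load 35/55]
  10 → host 2  [load 55/55]
  40 → host 5 (new)  [load 40/55]
  10 → host 3  [load 55/55]
  30 → host 6 (new)  [load 30/55]
6 hosts opened.

6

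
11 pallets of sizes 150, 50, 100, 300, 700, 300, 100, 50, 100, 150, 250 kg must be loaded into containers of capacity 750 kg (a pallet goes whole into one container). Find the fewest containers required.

Total = 700 + 300 + 300 + 250 + 150 + 150 + 100 + 100 + 100 + 50 + 50 = 2250 kg.
Lower bound: ⌈2250/750⌉ = 3 containers.
A packing using 3 containers:
  container 1: 700 + 50 = 750
  container 2: 300 + 300 + 150 = 750
  container 3: 250 + 150 + 100 + 100 + 100 + 50 = 750
This matches the lower bound, so 3 is optimal.

3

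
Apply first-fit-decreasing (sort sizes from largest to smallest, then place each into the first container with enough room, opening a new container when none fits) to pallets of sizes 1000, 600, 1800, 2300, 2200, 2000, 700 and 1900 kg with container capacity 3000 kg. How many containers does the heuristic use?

Sorted descending: 2300, 2200, 2000, 1900, 1800, 1000, 700, 600.
  2300 → container 1 (new)  [load 2300/3000]
  2200 → container 2 (new)  [load 2200/3000]
  2000 → container 3 (new)  [load 2000/3000]
  1900 → container 4 (new)  [load 1900/3000]
  1800 → container 5 (new)  [load 1800/3000]
  1000 → container 3  [load 3000/3000]
  700 → container 1  [load 3000/3000]
  600 → container 2  [load 2800/3000]
5 containers opened.

5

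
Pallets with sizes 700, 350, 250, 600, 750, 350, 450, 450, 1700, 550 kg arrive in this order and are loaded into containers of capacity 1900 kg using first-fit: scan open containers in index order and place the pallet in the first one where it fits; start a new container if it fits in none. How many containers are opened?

4

  700 → container 1 (new)  [load 700/1900]
  350 → container 1  [load 1050/1900]
  250 → container 1  [load 1300/1900]
  600 → container 1  [load 1900/1900]
  750 → container 2 (new)  [load 750/1900]
  350 → container 2  [load 1100/1900]
  450 → container 2  [load 1550/1900]
  450 → container 3 (new)  [load 450/1900]
  1700 → container 4 (new)  [load 1700/1900]
  550 → container 3  [load 1000/1900]
4 containers opened.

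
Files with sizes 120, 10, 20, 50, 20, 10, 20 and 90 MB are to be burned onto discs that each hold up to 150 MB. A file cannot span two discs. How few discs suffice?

3

Total = 120 + 90 + 50 + 20 + 20 + 20 + 10 + 10 = 340 MB.
Lower bound: ⌈340/150⌉ = 3 discs.
A packing using 3 discs:
  disc 1: 120 + 20 + 10 = 150
  disc 2: 90 + 50 + 10 = 150
  disc 3: 20 + 20 = 40
This matches the lower bound, so 3 is optimal.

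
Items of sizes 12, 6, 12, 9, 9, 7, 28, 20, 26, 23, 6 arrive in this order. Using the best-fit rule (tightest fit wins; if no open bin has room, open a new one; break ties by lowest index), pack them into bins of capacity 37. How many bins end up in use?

  12 → bin 1 (new)  [load 12/37]
  6 → bin 1  [load 18/37]
  12 → bin 1  [load 30/37]
  9 → bin 2 (new)  [load 9/37]
  9 → bin 2  [load 18/37]
  7 → bin 1  [load 37/37]
  28 → bin 3 (new)  [load 28/37]
  20 → bin 4 (new)  [load 20/37]
  26 → bin 5 (new)  [load 26/37]
  23 → bin 6 (new)  [load 23/37]
  6 → bin 3  [load 34/37]
6 bins opened.

6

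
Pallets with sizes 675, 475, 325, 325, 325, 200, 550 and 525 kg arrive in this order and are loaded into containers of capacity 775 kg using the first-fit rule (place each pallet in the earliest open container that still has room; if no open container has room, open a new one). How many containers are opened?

  675 → container 1 (new)  [load 675/775]
  475 → container 2 (new)  [load 475/775]
  325 → container 3 (new)  [load 325/775]
  325 → container 3  [load 650/775]
  325 → container 4 (new)  [load 325/775]
  200 → container 2  [load 675/775]
  550 → container 5 (new)  [load 550/775]
  525 → container 6 (new)  [load 525/775]
6 containers opened.

6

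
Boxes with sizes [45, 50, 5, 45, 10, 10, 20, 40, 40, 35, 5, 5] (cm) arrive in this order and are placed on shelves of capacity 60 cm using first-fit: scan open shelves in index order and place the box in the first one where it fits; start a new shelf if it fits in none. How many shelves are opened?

6

  45 → shelf 1 (new)  [load 45/60]
  50 → shelf 2 (new)  [load 50/60]
  5 → shelf 1  [load 50/60]
  45 → shelf 3 (new)  [load 45/60]
  10 → shelf 1  [load 60/60]
  10 → shelf 2  [load 60/60]
  20 → shelf 4 (new)  [load 20/60]
  40 → shelf 4  [load 60/60]
  40 → shelf 5 (new)  [load 40/60]
  35 → shelf 6 (new)  [load 35/60]
  5 → shelf 3  [load 50/60]
  5 → shelf 3  [load 55/60]
6 shelves opened.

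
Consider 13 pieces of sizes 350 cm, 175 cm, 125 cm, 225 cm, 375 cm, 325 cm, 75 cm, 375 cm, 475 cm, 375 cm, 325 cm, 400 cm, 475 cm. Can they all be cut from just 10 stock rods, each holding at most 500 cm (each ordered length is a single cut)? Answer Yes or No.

Yes

A valid assignment using 10 stock rods:
  stock rod 1: 475 = 475
  stock rod 2: 475 = 475
  stock rod 3: 400 + 75 = 475
  stock rod 4: 375 + 125 = 500
  stock rod 5: 375 = 375
  stock rod 6: 375 = 375
  stock rod 7: 350 = 350
  stock rod 8: 325 + 175 = 500
  stock rod 9: 325 = 325
  stock rod 10: 225 = 225
Every load is within 500 cm, so 10 stock rods suffice.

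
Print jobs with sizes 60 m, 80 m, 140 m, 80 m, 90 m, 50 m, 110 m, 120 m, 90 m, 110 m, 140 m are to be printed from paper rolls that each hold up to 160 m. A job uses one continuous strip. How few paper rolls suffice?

Total = 140 + 140 + 120 + 110 + 110 + 90 + 90 + 80 + 80 + 60 + 50 = 1070 m.
Lower bound: ⌈1070/160⌉ = 7 paper rolls.
A packing using 8 paper rolls:
  roll 1: 140 = 140
  roll 2: 140 = 140
  roll 3: 120 = 120
  roll 4: 110 + 50 = 160
  roll 5: 110 = 110
  roll 6: 90 + 60 = 150
  roll 7: 90 = 90
  roll 8: 80 + 80 = 160
No arrangement into 7 paper rolls stays within capacity, so 8 is optimal.

8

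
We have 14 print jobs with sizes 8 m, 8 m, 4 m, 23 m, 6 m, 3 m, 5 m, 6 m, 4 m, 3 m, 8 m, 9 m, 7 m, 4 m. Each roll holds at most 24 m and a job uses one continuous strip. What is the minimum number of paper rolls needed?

Total = 23 + 9 + 8 + 8 + 8 + 7 + 6 + 6 + 5 + 4 + 4 + 4 + 3 + 3 = 98 m.
Lower bound: ⌈98/24⌉ = 5 paper rolls.
A packing using 5 paper rolls:
  roll 1: 23 = 23
  roll 2: 9 + 8 + 7 = 24
  roll 3: 8 + 8 + 6 = 22
  roll 4: 6 + 5 + 4 + 4 + 4 = 23
  roll 5: 3 + 3 = 6
This matches the lower bound, so 5 is optimal.

5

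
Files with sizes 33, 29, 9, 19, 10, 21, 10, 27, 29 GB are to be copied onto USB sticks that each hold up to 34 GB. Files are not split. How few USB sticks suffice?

7

Total = 33 + 29 + 29 + 27 + 21 + 19 + 10 + 10 + 9 = 187 GB.
Lower bound: ⌈187/34⌉ = 6 USB sticks.
A packing using 7 USB sticks:
  USB stick 1: 33 = 33
  USB stick 2: 29 = 29
  USB stick 3: 29 = 29
  USB stick 4: 27 = 27
  USB stick 5: 21 + 10 = 31
  USB stick 6: 19 + 10 = 29
  USB stick 7: 9 = 9
No arrangement into 6 USB sticks stays within capacity, so 7 is optimal.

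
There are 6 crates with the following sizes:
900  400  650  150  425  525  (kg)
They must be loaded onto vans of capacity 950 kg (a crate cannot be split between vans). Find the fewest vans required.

Total = 900 + 650 + 525 + 425 + 400 + 150 = 3050 kg.
Lower bound: ⌈3050/950⌉ = 4 vans.
A packing using 4 vans:
  van 1: 900 = 900
  van 2: 650 + 150 = 800
  van 3: 525 + 425 = 950
  van 4: 400 = 400
This matches the lower bound, so 4 is optimal.

4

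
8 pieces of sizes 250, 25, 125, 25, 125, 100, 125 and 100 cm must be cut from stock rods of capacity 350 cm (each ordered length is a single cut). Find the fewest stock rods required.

3

Total = 250 + 125 + 125 + 125 + 100 + 100 + 25 + 25 = 875 cm.
Lower bound: ⌈875/350⌉ = 3 stock rods.
A packing using 3 stock rods:
  stock rod 1: 250 + 100 = 350
  stock rod 2: 125 + 125 + 100 = 350
  stock rod 3: 125 + 25 + 25 = 175
This matches the lower bound, so 3 is optimal.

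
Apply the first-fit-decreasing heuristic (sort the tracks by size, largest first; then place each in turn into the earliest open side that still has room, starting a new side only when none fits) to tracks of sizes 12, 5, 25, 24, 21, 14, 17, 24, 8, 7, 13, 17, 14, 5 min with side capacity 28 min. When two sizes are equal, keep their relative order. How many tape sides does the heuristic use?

8

Sorted descending: 25, 24, 24, 21, 17, 17, 14, 14, 13, 12, 8, 7, 5, 5.
  25 → side 1 (new)  [load 25/28]
  24 → side 2 (new)  [load 24/28]
  24 → side 3 (new)  [load 24/28]
  21 → side 4 (new)  [load 21/28]
  17 → side 5 (new)  [load 17/28]
  17 → side 6 (new)  [load 17/28]
  14 → side 7 (new)  [load 14/28]
  14 → side 7  [load 28/28]
  13 → side 8 (new)  [load 13/28]
  12 → side 8  [load 25/28]
  8 → side 5  [load 25/28]
  7 → side 4  [load 28/28]
  5 → side 6  [load 22/28]
  5 → side 6  [load 27/28]
8 tape sides opened.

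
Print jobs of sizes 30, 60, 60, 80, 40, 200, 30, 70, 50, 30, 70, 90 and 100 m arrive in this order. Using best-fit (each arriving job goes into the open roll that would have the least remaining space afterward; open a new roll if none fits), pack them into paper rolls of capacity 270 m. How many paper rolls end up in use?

  30 → roll 1 (new)  [load 30/270]
  60 → roll 1  [load 90/270]
  60 → roll 1  [load 150/270]
  80 → roll 1  [load 230/270]
  40 → roll 1  [load 270/270]
  200 → roll 2 (new)  [load 200/270]
  30 → roll 2  [load 230/270]
  70 → roll 3 (new)  [load 70/270]
  50 → roll 3  [load 120/270]
  30 → roll 2  [load 260/270]
  70 → roll 3  [load 190/270]
  90 → roll 4 (new)  [load 90/270]
  100 → roll 4  [load 190/270]
4 paper rolls opened.

4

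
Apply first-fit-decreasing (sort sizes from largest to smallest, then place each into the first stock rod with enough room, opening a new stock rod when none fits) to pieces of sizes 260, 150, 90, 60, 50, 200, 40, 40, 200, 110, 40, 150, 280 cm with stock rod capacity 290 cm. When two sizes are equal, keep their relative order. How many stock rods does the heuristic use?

Sorted descending: 280, 260, 200, 200, 150, 150, 110, 90, 60, 50, 40, 40, 40.
  280 → stock rod 1 (new)  [load 280/290]
  260 → stock rod 2 (new)  [load 260/290]
  200 → stock rod 3 (new)  [load 200/290]
  200 → stock rod 4 (new)  [load 200/290]
  150 → stock rod 5 (new)  [load 150/290]
  150 → stock rod 6 (new)  [load 150/290]
  110 → stock rod 5  [load 260/290]
  90 → stock rod 3  [load 290/290]
  60 → stock rod 4  [load 260/290]
  50 → stock rod 6  [load 200/290]
  40 → stock rod 6  [load 240/290]
  40 → stock rod 6  [load 280/290]
  40 → stock rod 7 (new)  [load 40/290]
7 stock rods opened.

7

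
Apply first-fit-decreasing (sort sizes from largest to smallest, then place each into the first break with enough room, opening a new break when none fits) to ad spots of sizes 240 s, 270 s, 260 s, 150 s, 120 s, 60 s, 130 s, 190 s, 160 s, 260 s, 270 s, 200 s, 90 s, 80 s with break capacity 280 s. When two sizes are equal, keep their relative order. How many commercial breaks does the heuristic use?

10

Sorted descending: 270, 270, 260, 260, 240, 200, 190, 160, 150, 130, 120, 90, 80, 60.
  270 → break 1 (new)  [load 270/280]
  270 → break 2 (new)  [load 270/280]
  260 → break 3 (new)  [load 260/280]
  260 → break 4 (new)  [load 260/280]
  240 → break 5 (new)  [load 240/280]
  200 → break 6 (new)  [load 200/280]
  190 → break 7 (new)  [load 190/280]
  160 → break 8 (new)  [load 160/280]
  150 → break 9 (new)  [load 150/280]
  130 → break 9  [load 280/280]
  120 → break 8  [load 280/280]
  90 → break 7  [load 280/280]
  80 → break 6  [load 280/280]
  60 → break 10 (new)  [load 60/280]
10 commercial breaks opened.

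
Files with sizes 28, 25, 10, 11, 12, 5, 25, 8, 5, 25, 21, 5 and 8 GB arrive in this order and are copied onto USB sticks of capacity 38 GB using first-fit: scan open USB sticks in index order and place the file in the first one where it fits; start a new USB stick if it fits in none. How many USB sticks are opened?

  28 → USB stick 1 (new)  [load 28/38]
  25 → USB stick 2 (new)  [load 25/38]
  10 → USB stick 1  [load 38/38]
  11 → USB stick 2  [load 36/38]
  12 → USB stick 3 (new)  [load 12/38]
  5 → USB stick 3  [load 17/38]
  25 → USB stick 4 (new)  [load 25/38]
  8 → USB stick 3  [load 25/38]
  5 → USB stick 3  [load 30/38]
  25 → USB stick 5 (new)  [load 25/38]
  21 → USB stick 6 (new)  [load 21/38]
  5 → USB stick 3  [load 35/38]
  8 → USB stick 4  [load 33/38]
6 USB sticks opened.

6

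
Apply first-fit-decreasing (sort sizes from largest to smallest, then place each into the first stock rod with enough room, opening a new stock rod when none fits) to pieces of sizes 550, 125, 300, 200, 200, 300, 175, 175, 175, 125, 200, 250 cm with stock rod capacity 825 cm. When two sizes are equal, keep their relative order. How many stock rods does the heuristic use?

Sorted descending: 550, 300, 300, 250, 200, 200, 200, 175, 175, 175, 125, 125.
  550 → stock rod 1 (new)  [load 550/825]
  300 → stock rod 2 (new)  [load 300/825]
  300 → stock rod 2  [load 600/825]
  250 → stock rod 1  [load 800/825]
  200 → stock rod 2  [load 800/825]
  200 → stock rod 3 (new)  [load 200/825]
  200 → stock rod 3  [load 400/825]
  175 → stock rod 3  [load 575/825]
  175 → stock rod 3  [load 750/825]
  175 → stock rod 4 (new)  [load 175/825]
  125 → stock rod 4  [load 300/825]
  125 → stock rod 4  [load 425/825]
4 stock rods opened.

4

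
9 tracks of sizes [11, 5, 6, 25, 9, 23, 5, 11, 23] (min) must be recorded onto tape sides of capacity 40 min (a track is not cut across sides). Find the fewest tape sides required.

Total = 25 + 23 + 23 + 11 + 11 + 9 + 6 + 5 + 5 = 118 min.
Lower bound: ⌈118/40⌉ = 3 tape sides.
A packing using 3 tape sides:
  side 1: 25 + 9 + 6 = 40
  side 2: 23 + 11 + 5 = 39
  side 3: 23 + 11 + 5 = 39
This matches the lower bound, so 3 is optimal.

3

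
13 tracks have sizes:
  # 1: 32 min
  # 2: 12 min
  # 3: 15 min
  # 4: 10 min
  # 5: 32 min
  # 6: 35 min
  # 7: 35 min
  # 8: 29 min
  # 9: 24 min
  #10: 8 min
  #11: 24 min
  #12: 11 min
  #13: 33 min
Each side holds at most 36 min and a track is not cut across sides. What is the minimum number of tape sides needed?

Total = 35 + 35 + 33 + 32 + 32 + 29 + 24 + 24 + 15 + 12 + 11 + 10 + 8 = 300 min.
Lower bound: ⌈300/36⌉ = 9 tape sides.
A packing using 9 tape sides:
  side 1: 35 = 35
  side 2: 35 = 35
  side 3: 33 = 33
  side 4: 32 = 32
  side 5: 32 = 32
  side 6: 29 = 29
  side 7: 24 + 12 = 36
  side 8: 24 + 11 = 35
  side 9: 15 + 10 + 8 = 33
This matches the lower bound, so 9 is optimal.

9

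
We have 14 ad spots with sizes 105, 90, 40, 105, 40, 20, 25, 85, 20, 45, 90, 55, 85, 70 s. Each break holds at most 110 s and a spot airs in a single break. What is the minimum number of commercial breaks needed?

9

Total = 105 + 105 + 90 + 90 + 85 + 85 + 70 + 55 + 45 + 40 + 40 + 25 + 20 + 20 = 875 s.
Lower bound: ⌈875/110⌉ = 8 commercial breaks.
A packing using 9 commercial breaks:
  break 1: 105 = 105
  break 2: 105 = 105
  break 3: 90 + 20 = 110
  break 4: 90 + 20 = 110
  break 5: 85 + 25 = 110
  break 6: 85 = 85
  break 7: 70 + 40 = 110
  break 8: 55 + 45 = 100
  break 9: 40 = 40
No arrangement into 8 commercial breaks stays within capacity, so 9 is optimal.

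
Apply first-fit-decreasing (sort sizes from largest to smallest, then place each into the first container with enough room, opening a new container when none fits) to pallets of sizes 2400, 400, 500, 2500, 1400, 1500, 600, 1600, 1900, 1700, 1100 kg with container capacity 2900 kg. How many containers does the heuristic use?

6

Sorted descending: 2500, 2400, 1900, 1700, 1600, 1500, 1400, 1100, 600, 500, 400.
  2500 → container 1 (new)  [load 2500/2900]
  2400 → container 2 (new)  [load 2400/2900]
  1900 → container 3 (new)  [load 1900/2900]
  1700 → container 4 (new)  [load 1700/2900]
  1600 → container 5 (new)  [load 1600/2900]
  1500 → container 6 (new)  [load 1500/2900]
  1400 → container 6  [load 2900/2900]
  1100 → container 4  [load 2800/2900]
  600 → container 3  [load 2500/2900]
  500 → container 2  [load 2900/2900]
  400 → container 1  [load 2900/2900]
6 containers opened.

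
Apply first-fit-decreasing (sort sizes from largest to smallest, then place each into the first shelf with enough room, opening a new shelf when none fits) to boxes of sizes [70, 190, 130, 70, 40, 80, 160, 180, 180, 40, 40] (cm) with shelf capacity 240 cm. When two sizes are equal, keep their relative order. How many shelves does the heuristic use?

Sorted descending: 190, 180, 180, 160, 130, 80, 70, 70, 40, 40, 40.
  190 → shelf 1 (new)  [load 190/240]
  180 → shelf 2 (new)  [load 180/240]
  180 → shelf 3 (new)  [load 180/240]
  160 → shelf 4 (new)  [load 160/240]
  130 → shelf 5 (new)  [load 130/240]
  80 → shelf 4  [load 240/240]
  70 → shelf 5  [load 200/240]
  70 → shelf 6 (new)  [load 70/240]
  40 → shelf 1  [load 230/240]
  40 → shelf 2  [load 220/240]
  40 → shelf 3  [load 220/240]
6 shelves opened.

6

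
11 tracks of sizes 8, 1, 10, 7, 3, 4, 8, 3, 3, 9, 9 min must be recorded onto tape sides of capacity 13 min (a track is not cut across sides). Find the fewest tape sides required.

Total = 10 + 9 + 9 + 8 + 8 + 7 + 4 + 3 + 3 + 3 + 1 = 65 min.
Lower bound: ⌈65/13⌉ = 5 tape sides.
Also, 6 tracks each exceed 13/2 min, and no two of those can share a side, so at least 6 tape sides are needed.
A packing using 6 tape sides:
  side 1: 10 + 3 = 13
  side 2: 9 + 4 = 13
  side 3: 9 + 3 + 1 = 13
  side 4: 8 + 3 = 11
  side 5: 8 = 8
  side 6: 7 = 7
This matches the lower bound, so 6 is optimal.

6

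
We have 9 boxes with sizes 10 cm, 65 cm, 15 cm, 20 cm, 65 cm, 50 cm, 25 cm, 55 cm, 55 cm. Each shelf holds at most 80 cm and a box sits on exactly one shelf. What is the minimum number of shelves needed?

5

Total = 65 + 65 + 55 + 55 + 50 + 25 + 20 + 15 + 10 = 360 cm.
Lower bound: ⌈360/80⌉ = 5 shelves.
A packing using 5 shelves:
  shelf 1: 65 + 15 = 80
  shelf 2: 65 + 10 = 75
  shelf 3: 55 + 25 = 80
  shelf 4: 55 + 20 = 75
  shelf 5: 50 = 50
This matches the lower bound, so 5 is optimal.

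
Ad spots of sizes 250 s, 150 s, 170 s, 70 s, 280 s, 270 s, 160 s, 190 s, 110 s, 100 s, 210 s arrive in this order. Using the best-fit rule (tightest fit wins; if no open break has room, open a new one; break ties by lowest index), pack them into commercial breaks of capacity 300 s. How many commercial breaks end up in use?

  250 → break 1 (new)  [load 250/300]
  150 → break 2 (new)  [load 150/300]
  170 → break 3 (new)  [load 170/300]
  70 → break 3  [load 240/300]
  280 → break 4 (new)  [load 280/300]
  270 → break 5 (new)  [load 270/300]
  160 → break 6 (new)  [load 160/300]
  190 → break 7 (new)  [load 190/300]
  110 → break 7  [load 300/300]
  100 → break 6  [load 260/300]
  210 → break 8 (new)  [load 210/300]
8 commercial breaks opened.

8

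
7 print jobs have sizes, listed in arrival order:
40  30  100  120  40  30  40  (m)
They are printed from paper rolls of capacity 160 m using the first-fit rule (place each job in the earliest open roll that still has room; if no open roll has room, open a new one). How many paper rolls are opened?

3

  40 → roll 1 (new)  [load 40/160]
  30 → roll 1  [load 70/160]
  100 → roll 2 (new)  [load 100/160]
  120 → roll 3 (new)  [load 120/160]
  40 → roll 1  [load 110/160]
  30 → roll 1  [load 140/160]
  40 → roll 2  [load 140/160]
3 paper rolls opened.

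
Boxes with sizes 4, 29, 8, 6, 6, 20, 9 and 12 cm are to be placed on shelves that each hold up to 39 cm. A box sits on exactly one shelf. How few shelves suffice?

3

Total = 29 + 20 + 12 + 9 + 8 + 6 + 6 + 4 = 94 cm.
Lower bound: ⌈94/39⌉ = 3 shelves.
A packing using 3 shelves:
  shelf 1: 29 + 9 = 38
  shelf 2: 20 + 12 + 6 = 38
  shelf 3: 8 + 6 + 4 = 18
This matches the lower bound, so 3 is optimal.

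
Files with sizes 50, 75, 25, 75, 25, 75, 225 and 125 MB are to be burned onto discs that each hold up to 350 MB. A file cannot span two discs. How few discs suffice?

Total = 225 + 125 + 75 + 75 + 75 + 50 + 25 + 25 = 675 MB.
Lower bound: ⌈675/350⌉ = 2 discs.
A packing using 2 discs:
  disc 1: 225 + 125 = 350
  disc 2: 75 + 75 + 75 + 50 + 25 + 25 = 325
This matches the lower bound, so 2 is optimal.

2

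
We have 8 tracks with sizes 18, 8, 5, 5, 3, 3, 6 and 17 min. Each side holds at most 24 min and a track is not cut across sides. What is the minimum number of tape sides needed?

Total = 18 + 17 + 8 + 6 + 5 + 5 + 3 + 3 = 65 min.
Lower bound: ⌈65/24⌉ = 3 tape sides.
A packing using 3 tape sides:
  side 1: 18 + 6 = 24
  side 2: 17 + 5 = 22
  side 3: 8 + 5 + 3 + 3 = 19
This matches the lower bound, so 3 is optimal.

3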